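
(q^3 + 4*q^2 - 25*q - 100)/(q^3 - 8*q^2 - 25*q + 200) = (q + 4)/(q - 8)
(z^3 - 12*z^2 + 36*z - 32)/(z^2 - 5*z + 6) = (z^2 - 10*z + 16)/(z - 3)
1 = 1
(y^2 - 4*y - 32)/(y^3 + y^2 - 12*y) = (y - 8)/(y*(y - 3))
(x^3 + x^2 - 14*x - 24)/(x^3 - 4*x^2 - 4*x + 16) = (x + 3)/(x - 2)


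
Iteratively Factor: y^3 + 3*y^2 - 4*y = (y)*(y^2 + 3*y - 4) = y*(y + 4)*(y - 1)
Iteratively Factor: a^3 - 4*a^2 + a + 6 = (a + 1)*(a^2 - 5*a + 6) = (a - 2)*(a + 1)*(a - 3)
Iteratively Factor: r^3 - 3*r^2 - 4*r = (r)*(r^2 - 3*r - 4) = r*(r + 1)*(r - 4)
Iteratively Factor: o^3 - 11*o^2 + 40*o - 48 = (o - 3)*(o^2 - 8*o + 16) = (o - 4)*(o - 3)*(o - 4)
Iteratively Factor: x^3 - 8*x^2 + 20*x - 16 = (x - 2)*(x^2 - 6*x + 8) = (x - 2)^2*(x - 4)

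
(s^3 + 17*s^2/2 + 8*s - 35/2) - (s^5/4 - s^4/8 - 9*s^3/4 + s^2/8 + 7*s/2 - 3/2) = -s^5/4 + s^4/8 + 13*s^3/4 + 67*s^2/8 + 9*s/2 - 16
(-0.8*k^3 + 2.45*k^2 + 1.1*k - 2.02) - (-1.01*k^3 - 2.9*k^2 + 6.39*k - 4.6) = 0.21*k^3 + 5.35*k^2 - 5.29*k + 2.58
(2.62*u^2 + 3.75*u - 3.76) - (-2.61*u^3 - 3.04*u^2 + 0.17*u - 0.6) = 2.61*u^3 + 5.66*u^2 + 3.58*u - 3.16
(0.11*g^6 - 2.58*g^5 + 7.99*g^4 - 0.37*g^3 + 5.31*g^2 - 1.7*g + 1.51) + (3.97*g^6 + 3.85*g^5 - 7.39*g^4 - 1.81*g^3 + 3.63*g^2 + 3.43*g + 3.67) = 4.08*g^6 + 1.27*g^5 + 0.600000000000001*g^4 - 2.18*g^3 + 8.94*g^2 + 1.73*g + 5.18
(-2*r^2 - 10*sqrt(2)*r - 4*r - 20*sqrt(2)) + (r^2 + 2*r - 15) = -r^2 - 10*sqrt(2)*r - 2*r - 20*sqrt(2) - 15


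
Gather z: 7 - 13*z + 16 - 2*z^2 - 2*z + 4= -2*z^2 - 15*z + 27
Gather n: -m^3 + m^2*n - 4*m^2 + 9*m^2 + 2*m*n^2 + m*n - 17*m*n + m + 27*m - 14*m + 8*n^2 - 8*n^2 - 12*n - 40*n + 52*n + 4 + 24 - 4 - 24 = -m^3 + 5*m^2 + 2*m*n^2 + 14*m + n*(m^2 - 16*m)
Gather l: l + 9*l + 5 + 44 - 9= 10*l + 40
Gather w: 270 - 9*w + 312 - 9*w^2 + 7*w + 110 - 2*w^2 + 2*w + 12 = 704 - 11*w^2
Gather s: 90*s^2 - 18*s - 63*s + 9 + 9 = 90*s^2 - 81*s + 18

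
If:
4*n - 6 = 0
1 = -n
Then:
No Solution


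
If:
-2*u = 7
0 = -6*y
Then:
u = -7/2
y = 0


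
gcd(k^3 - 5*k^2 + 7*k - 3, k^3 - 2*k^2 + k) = k^2 - 2*k + 1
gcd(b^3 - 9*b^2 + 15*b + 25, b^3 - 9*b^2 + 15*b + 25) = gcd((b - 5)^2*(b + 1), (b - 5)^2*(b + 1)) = b^3 - 9*b^2 + 15*b + 25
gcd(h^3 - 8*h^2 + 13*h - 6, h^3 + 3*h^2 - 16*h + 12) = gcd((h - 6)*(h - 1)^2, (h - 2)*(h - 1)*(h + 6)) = h - 1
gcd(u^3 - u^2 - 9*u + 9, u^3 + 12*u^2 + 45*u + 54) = u + 3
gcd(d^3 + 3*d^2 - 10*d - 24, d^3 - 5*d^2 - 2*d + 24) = d^2 - d - 6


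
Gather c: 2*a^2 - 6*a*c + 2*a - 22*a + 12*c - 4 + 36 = 2*a^2 - 20*a + c*(12 - 6*a) + 32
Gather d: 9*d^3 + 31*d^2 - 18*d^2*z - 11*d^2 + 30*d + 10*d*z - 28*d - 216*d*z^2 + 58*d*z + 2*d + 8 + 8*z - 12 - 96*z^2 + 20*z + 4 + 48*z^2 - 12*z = 9*d^3 + d^2*(20 - 18*z) + d*(-216*z^2 + 68*z + 4) - 48*z^2 + 16*z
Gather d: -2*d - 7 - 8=-2*d - 15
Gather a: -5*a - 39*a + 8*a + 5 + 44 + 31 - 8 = 72 - 36*a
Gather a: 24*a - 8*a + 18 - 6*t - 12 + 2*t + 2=16*a - 4*t + 8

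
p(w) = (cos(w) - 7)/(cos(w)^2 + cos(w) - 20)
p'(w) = (2*sin(w)*cos(w) + sin(w))*(cos(w) - 7)/(cos(w)^2 + cos(w) - 20)^2 - sin(w)/(cos(w)^2 + cos(w) - 20)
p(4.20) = 0.37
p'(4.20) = -0.04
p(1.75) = 0.36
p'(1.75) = 0.04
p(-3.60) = 0.39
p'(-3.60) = 0.03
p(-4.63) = 0.35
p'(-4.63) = 0.04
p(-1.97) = 0.37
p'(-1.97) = -0.04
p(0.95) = 0.34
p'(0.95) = 0.01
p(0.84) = 0.34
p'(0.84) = 0.01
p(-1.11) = 0.34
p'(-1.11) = -0.02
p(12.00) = 0.33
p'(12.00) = 0.00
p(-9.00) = 0.39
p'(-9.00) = -0.03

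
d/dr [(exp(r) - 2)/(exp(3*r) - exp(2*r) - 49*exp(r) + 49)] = ((exp(r) - 2)*(-3*exp(2*r) + 2*exp(r) + 49) + exp(3*r) - exp(2*r) - 49*exp(r) + 49)*exp(r)/(exp(3*r) - exp(2*r) - 49*exp(r) + 49)^2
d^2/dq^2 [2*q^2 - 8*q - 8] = 4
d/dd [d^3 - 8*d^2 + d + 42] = 3*d^2 - 16*d + 1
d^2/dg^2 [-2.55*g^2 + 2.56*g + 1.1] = -5.10000000000000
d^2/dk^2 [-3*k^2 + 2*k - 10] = -6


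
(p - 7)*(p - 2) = p^2 - 9*p + 14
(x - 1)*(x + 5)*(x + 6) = x^3 + 10*x^2 + 19*x - 30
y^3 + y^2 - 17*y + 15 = (y - 3)*(y - 1)*(y + 5)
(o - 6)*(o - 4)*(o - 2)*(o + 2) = o^4 - 10*o^3 + 20*o^2 + 40*o - 96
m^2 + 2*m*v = m*(m + 2*v)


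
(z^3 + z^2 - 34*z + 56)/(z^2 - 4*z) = z + 5 - 14/z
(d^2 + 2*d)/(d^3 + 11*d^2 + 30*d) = (d + 2)/(d^2 + 11*d + 30)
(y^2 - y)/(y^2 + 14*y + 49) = y*(y - 1)/(y^2 + 14*y + 49)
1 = 1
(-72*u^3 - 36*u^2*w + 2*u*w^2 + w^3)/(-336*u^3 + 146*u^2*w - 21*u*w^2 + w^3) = (12*u^2 + 8*u*w + w^2)/(56*u^2 - 15*u*w + w^2)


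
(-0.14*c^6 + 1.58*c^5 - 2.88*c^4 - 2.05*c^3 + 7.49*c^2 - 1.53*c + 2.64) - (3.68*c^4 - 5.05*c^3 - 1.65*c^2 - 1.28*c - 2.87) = -0.14*c^6 + 1.58*c^5 - 6.56*c^4 + 3.0*c^3 + 9.14*c^2 - 0.25*c + 5.51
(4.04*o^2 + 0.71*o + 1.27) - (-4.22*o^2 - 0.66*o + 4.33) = 8.26*o^2 + 1.37*o - 3.06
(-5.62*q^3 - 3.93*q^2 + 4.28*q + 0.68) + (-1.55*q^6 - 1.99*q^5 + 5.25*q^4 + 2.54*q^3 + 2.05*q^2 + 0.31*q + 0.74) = -1.55*q^6 - 1.99*q^5 + 5.25*q^4 - 3.08*q^3 - 1.88*q^2 + 4.59*q + 1.42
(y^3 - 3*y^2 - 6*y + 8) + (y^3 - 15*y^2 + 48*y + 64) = 2*y^3 - 18*y^2 + 42*y + 72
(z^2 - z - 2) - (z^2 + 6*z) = -7*z - 2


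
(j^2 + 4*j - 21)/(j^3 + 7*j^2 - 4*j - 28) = (j - 3)/(j^2 - 4)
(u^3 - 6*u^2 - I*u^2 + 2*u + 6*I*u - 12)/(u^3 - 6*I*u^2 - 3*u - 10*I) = (u - 6)/(u - 5*I)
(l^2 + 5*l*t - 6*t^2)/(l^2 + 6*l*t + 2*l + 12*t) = (l - t)/(l + 2)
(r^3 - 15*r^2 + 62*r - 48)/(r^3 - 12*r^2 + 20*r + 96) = (r - 1)/(r + 2)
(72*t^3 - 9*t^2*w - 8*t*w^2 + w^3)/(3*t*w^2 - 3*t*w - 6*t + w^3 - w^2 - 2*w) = (24*t^2 - 11*t*w + w^2)/(w^2 - w - 2)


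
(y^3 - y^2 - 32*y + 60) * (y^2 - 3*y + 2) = y^5 - 4*y^4 - 27*y^3 + 154*y^2 - 244*y + 120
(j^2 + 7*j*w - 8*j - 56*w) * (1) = j^2 + 7*j*w - 8*j - 56*w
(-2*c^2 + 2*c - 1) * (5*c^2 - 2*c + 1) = -10*c^4 + 14*c^3 - 11*c^2 + 4*c - 1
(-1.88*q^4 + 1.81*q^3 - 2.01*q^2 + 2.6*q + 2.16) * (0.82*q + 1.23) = -1.5416*q^5 - 0.8282*q^4 + 0.578100000000001*q^3 - 0.3403*q^2 + 4.9692*q + 2.6568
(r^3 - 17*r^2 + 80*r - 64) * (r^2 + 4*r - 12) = r^5 - 13*r^4 + 460*r^2 - 1216*r + 768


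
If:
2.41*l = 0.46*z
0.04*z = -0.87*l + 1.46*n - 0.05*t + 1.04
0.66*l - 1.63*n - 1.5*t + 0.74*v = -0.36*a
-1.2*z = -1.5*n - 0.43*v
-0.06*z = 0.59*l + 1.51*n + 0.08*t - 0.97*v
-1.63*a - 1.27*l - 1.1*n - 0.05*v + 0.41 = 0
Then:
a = 1.23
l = -0.35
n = -0.96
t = 0.30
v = -1.80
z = -1.85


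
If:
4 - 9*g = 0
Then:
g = 4/9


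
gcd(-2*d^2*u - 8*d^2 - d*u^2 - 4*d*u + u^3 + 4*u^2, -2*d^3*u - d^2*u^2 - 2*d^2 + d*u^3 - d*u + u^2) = -2*d^2 - d*u + u^2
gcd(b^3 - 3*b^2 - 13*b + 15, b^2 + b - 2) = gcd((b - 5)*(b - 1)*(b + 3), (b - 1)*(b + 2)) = b - 1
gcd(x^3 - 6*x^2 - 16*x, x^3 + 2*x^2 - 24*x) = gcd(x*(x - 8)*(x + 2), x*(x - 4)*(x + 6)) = x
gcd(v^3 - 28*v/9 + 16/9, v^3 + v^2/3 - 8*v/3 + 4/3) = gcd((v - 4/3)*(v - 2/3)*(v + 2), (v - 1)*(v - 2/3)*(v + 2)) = v^2 + 4*v/3 - 4/3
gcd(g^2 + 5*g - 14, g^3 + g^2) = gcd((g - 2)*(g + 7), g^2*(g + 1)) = 1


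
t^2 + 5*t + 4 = (t + 1)*(t + 4)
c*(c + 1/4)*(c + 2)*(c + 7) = c^4 + 37*c^3/4 + 65*c^2/4 + 7*c/2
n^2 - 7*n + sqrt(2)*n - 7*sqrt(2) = (n - 7)*(n + sqrt(2))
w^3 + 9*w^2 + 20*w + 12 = (w + 1)*(w + 2)*(w + 6)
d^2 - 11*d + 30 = (d - 6)*(d - 5)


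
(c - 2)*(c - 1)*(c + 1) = c^3 - 2*c^2 - c + 2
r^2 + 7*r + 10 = (r + 2)*(r + 5)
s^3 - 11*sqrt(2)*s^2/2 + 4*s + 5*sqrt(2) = (s - 5*sqrt(2))*(s - sqrt(2))*(s + sqrt(2)/2)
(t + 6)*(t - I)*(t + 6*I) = t^3 + 6*t^2 + 5*I*t^2 + 6*t + 30*I*t + 36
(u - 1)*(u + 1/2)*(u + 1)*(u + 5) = u^4 + 11*u^3/2 + 3*u^2/2 - 11*u/2 - 5/2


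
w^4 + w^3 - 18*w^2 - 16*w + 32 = (w - 4)*(w - 1)*(w + 2)*(w + 4)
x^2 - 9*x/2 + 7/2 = (x - 7/2)*(x - 1)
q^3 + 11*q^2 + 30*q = q*(q + 5)*(q + 6)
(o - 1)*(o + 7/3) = o^2 + 4*o/3 - 7/3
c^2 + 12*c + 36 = (c + 6)^2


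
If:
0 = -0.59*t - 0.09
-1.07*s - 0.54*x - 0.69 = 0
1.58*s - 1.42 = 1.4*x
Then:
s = -0.08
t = -0.15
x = -1.11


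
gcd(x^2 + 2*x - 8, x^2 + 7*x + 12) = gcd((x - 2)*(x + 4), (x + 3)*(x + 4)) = x + 4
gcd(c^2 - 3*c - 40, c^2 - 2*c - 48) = c - 8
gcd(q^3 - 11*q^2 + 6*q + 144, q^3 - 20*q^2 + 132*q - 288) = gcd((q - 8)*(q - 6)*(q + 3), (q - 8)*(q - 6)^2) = q^2 - 14*q + 48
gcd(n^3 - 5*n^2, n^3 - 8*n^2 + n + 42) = 1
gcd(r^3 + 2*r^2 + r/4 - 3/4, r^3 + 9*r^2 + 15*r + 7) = r + 1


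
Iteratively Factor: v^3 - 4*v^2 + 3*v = (v - 3)*(v^2 - v) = v*(v - 3)*(v - 1)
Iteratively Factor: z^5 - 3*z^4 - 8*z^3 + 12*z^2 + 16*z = (z + 1)*(z^4 - 4*z^3 - 4*z^2 + 16*z) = z*(z + 1)*(z^3 - 4*z^2 - 4*z + 16) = z*(z + 1)*(z + 2)*(z^2 - 6*z + 8) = z*(z - 4)*(z + 1)*(z + 2)*(z - 2)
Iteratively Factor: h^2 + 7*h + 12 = (h + 4)*(h + 3)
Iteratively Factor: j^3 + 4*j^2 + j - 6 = (j - 1)*(j^2 + 5*j + 6) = (j - 1)*(j + 3)*(j + 2)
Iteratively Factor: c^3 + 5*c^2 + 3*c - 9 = (c + 3)*(c^2 + 2*c - 3) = (c + 3)^2*(c - 1)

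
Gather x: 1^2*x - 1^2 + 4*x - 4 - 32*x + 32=27 - 27*x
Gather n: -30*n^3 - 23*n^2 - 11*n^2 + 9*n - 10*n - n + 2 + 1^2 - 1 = -30*n^3 - 34*n^2 - 2*n + 2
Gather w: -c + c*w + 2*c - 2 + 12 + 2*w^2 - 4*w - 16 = c + 2*w^2 + w*(c - 4) - 6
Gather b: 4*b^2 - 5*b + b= 4*b^2 - 4*b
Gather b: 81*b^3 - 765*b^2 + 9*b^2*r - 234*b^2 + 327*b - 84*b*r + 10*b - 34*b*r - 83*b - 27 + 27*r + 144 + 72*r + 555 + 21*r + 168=81*b^3 + b^2*(9*r - 999) + b*(254 - 118*r) + 120*r + 840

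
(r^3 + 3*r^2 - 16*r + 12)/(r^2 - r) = r + 4 - 12/r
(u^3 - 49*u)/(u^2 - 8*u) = (u^2 - 49)/(u - 8)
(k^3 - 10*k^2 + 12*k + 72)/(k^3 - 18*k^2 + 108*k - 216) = (k + 2)/(k - 6)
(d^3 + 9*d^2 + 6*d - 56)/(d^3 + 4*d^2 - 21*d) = (d^2 + 2*d - 8)/(d*(d - 3))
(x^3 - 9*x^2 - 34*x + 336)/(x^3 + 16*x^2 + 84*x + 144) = (x^2 - 15*x + 56)/(x^2 + 10*x + 24)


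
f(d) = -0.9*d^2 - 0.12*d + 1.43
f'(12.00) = -21.72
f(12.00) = -129.61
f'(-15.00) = 26.88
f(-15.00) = -199.27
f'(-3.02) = 5.32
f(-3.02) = -6.42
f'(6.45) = -11.73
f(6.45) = -36.79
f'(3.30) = -6.06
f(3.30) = -8.77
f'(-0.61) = 0.98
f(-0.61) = 1.17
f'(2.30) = -4.26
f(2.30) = -3.61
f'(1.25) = -2.37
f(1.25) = -0.13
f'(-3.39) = 5.98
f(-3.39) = -8.51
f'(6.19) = -11.26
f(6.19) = -33.80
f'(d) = -1.8*d - 0.12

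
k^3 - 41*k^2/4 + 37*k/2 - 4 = (k - 8)*(k - 2)*(k - 1/4)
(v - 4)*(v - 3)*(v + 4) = v^3 - 3*v^2 - 16*v + 48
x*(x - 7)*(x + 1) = x^3 - 6*x^2 - 7*x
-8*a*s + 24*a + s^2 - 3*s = (-8*a + s)*(s - 3)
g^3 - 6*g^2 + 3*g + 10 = (g - 5)*(g - 2)*(g + 1)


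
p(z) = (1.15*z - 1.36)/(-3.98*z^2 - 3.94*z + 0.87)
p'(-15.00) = 0.00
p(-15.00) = 0.02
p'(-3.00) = 0.13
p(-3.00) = 0.21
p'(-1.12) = 160.30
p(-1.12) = -9.12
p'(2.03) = -0.01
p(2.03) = -0.04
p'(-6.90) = 0.01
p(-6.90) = 0.06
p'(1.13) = -0.14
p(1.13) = 0.01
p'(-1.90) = 0.91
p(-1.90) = 0.59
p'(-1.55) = 3.50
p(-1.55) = 1.22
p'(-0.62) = 1.29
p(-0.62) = -1.16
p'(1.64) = -0.04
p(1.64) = -0.03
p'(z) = (1.15*z - 1.36)*(7.96*z + 3.94)/(-3.98*z^2 - 3.94*z + 0.87)^2 + 1.15/(-3.98*z^2 - 3.94*z + 0.87) = (4.577*z^2 - 10.8256*z - 4.3579)/(15.8404*z^4 + 31.3624*z^3 + 8.5984*z^2 - 6.8556*z + 0.7569)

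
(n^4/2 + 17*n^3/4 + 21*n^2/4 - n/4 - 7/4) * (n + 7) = n^5/2 + 31*n^4/4 + 35*n^3 + 73*n^2/2 - 7*n/2 - 49/4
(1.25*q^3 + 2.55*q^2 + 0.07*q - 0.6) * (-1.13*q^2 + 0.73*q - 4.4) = -1.4125*q^5 - 1.969*q^4 - 3.7176*q^3 - 10.4909*q^2 - 0.746*q + 2.64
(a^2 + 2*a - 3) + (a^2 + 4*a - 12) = 2*a^2 + 6*a - 15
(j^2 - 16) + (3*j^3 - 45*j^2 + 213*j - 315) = 3*j^3 - 44*j^2 + 213*j - 331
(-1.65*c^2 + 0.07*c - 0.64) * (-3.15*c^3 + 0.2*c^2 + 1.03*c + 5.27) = 5.1975*c^5 - 0.5505*c^4 + 0.3305*c^3 - 8.7514*c^2 - 0.2903*c - 3.3728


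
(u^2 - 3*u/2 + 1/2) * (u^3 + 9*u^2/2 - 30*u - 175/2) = u^5 + 3*u^4 - 145*u^3/4 - 161*u^2/4 + 465*u/4 - 175/4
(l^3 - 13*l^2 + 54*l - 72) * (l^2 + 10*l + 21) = l^5 - 3*l^4 - 55*l^3 + 195*l^2 + 414*l - 1512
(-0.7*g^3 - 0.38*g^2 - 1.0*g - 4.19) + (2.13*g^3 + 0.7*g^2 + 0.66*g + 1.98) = 1.43*g^3 + 0.32*g^2 - 0.34*g - 2.21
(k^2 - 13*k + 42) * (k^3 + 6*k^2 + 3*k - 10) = k^5 - 7*k^4 - 33*k^3 + 203*k^2 + 256*k - 420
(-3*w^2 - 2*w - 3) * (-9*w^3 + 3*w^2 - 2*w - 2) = 27*w^5 + 9*w^4 + 27*w^3 + w^2 + 10*w + 6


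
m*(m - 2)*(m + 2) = m^3 - 4*m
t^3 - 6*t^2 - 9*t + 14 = (t - 7)*(t - 1)*(t + 2)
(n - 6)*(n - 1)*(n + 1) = n^3 - 6*n^2 - n + 6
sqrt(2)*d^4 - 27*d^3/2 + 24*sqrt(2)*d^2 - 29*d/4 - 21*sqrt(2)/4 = (d - 7*sqrt(2)/2)*(d - 3*sqrt(2))*(d - sqrt(2)/2)*(sqrt(2)*d + 1/2)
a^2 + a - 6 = (a - 2)*(a + 3)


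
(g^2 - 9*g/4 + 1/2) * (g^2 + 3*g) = g^4 + 3*g^3/4 - 25*g^2/4 + 3*g/2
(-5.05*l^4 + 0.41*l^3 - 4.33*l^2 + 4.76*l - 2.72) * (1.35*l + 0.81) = -6.8175*l^5 - 3.537*l^4 - 5.5134*l^3 + 2.9187*l^2 + 0.183599999999999*l - 2.2032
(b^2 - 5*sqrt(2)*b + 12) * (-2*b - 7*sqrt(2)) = -2*b^3 + 3*sqrt(2)*b^2 + 46*b - 84*sqrt(2)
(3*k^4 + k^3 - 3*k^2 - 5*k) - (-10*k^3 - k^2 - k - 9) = 3*k^4 + 11*k^3 - 2*k^2 - 4*k + 9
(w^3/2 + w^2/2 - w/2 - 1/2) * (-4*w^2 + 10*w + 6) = -2*w^5 + 3*w^4 + 10*w^3 - 8*w - 3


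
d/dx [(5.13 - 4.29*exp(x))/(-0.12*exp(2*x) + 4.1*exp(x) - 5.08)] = (-0.5148*exp(2*x) + 1.2312*exp(x) + 0.760200000000001)*exp(x)/(0.0144*exp(4*x) - 0.984*exp(3*x) + 18.0292*exp(2*x) - 41.656*exp(x) + 25.8064)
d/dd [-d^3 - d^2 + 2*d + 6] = -3*d^2 - 2*d + 2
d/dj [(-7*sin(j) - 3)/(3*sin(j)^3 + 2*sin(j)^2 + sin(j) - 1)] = (42*sin(j)^3 + 41*sin(j)^2 + 12*sin(j) + 10)*cos(j)/(3*sin(j)^3 + 2*sin(j)^2 + sin(j) - 1)^2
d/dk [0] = 0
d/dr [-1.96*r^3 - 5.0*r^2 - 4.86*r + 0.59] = -5.88*r^2 - 10.0*r - 4.86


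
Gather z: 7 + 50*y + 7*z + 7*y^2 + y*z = 7*y^2 + 50*y + z*(y + 7) + 7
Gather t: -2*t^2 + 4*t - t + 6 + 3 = -2*t^2 + 3*t + 9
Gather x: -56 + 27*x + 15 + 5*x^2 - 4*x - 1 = 5*x^2 + 23*x - 42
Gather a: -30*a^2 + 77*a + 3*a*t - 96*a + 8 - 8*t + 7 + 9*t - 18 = -30*a^2 + a*(3*t - 19) + t - 3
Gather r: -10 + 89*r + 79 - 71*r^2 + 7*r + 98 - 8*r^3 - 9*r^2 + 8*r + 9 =-8*r^3 - 80*r^2 + 104*r + 176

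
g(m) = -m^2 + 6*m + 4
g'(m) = 6 - 2*m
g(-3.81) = -33.38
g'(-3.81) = 13.62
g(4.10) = 11.79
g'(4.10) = -2.20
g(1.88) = 11.75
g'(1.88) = 2.24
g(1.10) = 9.39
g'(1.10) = 3.80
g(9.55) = -29.90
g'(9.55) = -13.10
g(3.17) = 12.97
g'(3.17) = -0.34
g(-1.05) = -3.40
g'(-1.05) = 8.10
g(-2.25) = -14.56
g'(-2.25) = 10.50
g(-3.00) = -23.00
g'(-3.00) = 12.00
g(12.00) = -68.00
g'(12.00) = -18.00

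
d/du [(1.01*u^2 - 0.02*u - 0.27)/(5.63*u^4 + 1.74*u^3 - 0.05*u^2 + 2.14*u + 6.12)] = (-11.3726*u^5 - 1.4196*u^4 + 6.15*u^3 + 3.5698*u^2 + 12.3354*u + 0.4554)/(31.6969*u^8 + 19.5924*u^7 + 2.4646*u^6 + 23.9224*u^5 + 76.3609*u^4 + 21.0836*u^3 + 3.9676*u^2 + 26.1936*u + 37.4544)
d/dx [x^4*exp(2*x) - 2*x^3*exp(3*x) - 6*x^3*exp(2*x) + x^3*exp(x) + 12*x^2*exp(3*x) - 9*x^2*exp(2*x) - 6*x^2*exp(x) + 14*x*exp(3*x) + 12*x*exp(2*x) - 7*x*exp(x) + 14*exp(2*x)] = (2*x^4*exp(x) - 6*x^3*exp(2*x) - 8*x^3*exp(x) + x^3 + 30*x^2*exp(2*x) - 36*x^2*exp(x) - 3*x^2 + 66*x*exp(2*x) + 6*x*exp(x) - 19*x + 14*exp(2*x) + 40*exp(x) - 7)*exp(x)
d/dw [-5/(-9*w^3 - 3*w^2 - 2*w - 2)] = 5*(-27*w^2 - 6*w - 2)/(9*w^3 + 3*w^2 + 2*w + 2)^2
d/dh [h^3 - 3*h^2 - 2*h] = 3*h^2 - 6*h - 2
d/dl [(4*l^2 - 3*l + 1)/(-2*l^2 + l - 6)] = (-2*l^2 - 44*l + 17)/(4*l^4 - 4*l^3 + 25*l^2 - 12*l + 36)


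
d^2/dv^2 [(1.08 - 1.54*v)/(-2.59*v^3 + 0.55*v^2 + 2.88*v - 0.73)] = (61.982844*v^5 - 100.099356*v^4 + 48.521396*v^3 + 11.43528*v^2 + 5.697276*v - 12.307752)/(17.373979*v^9 - 11.068365*v^8 - 55.607559*v^7 + 39.139724*v^6 + 55.594578*v^5 - 45.694581*v^4 - 12.809319*v^3 + 17.285451*v^2 - 4.604256*v + 0.389017)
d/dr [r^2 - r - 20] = 2*r - 1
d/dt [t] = 1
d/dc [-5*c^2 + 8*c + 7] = 8 - 10*c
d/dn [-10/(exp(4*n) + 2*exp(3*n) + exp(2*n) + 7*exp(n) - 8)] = (40*exp(3*n) + 60*exp(2*n) + 20*exp(n) + 70)*exp(n)/(exp(4*n) + 2*exp(3*n) + exp(2*n) + 7*exp(n) - 8)^2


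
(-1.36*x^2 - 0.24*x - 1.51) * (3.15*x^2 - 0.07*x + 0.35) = -4.284*x^4 - 0.6608*x^3 - 5.2157*x^2 + 0.0217*x - 0.5285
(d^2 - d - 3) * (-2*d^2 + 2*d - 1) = -2*d^4 + 4*d^3 + 3*d^2 - 5*d + 3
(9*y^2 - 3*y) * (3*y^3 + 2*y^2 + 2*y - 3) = 27*y^5 + 9*y^4 + 12*y^3 - 33*y^2 + 9*y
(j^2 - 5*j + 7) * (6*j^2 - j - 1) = 6*j^4 - 31*j^3 + 46*j^2 - 2*j - 7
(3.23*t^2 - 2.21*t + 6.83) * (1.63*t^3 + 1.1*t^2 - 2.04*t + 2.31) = 5.2649*t^5 - 0.0492999999999992*t^4 + 2.1127*t^3 + 19.4827*t^2 - 19.0383*t + 15.7773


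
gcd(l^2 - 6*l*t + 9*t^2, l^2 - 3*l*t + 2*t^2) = 1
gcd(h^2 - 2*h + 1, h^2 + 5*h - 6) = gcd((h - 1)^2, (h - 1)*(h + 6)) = h - 1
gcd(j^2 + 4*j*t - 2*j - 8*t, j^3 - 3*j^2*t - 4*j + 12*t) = j - 2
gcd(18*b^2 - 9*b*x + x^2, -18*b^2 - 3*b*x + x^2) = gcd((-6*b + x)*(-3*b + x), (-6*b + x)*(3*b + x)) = -6*b + x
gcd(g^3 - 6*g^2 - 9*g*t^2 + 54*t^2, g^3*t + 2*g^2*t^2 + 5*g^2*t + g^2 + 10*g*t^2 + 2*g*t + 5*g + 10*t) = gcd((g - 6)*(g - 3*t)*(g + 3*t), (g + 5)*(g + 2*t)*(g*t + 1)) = 1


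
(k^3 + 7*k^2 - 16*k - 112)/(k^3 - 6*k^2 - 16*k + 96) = (k + 7)/(k - 6)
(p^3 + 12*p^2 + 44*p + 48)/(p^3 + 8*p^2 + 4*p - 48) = (p + 2)/(p - 2)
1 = 1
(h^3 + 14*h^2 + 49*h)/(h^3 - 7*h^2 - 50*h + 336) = h*(h + 7)/(h^2 - 14*h + 48)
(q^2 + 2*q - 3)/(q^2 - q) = (q + 3)/q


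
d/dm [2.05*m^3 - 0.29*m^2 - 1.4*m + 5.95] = 6.15*m^2 - 0.58*m - 1.4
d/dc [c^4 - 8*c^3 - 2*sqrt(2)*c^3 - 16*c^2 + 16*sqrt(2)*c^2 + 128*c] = 4*c^3 - 24*c^2 - 6*sqrt(2)*c^2 - 32*c + 32*sqrt(2)*c + 128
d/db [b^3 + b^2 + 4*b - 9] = 3*b^2 + 2*b + 4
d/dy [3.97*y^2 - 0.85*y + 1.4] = 7.94*y - 0.85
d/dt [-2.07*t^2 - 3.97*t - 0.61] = -4.14*t - 3.97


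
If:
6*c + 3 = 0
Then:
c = -1/2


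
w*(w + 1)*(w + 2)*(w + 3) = w^4 + 6*w^3 + 11*w^2 + 6*w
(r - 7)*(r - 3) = r^2 - 10*r + 21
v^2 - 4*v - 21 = (v - 7)*(v + 3)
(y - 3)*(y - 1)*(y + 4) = y^3 - 13*y + 12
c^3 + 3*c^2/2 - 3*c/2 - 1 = (c - 1)*(c + 1/2)*(c + 2)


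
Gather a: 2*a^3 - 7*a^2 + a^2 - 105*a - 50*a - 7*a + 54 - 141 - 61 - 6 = 2*a^3 - 6*a^2 - 162*a - 154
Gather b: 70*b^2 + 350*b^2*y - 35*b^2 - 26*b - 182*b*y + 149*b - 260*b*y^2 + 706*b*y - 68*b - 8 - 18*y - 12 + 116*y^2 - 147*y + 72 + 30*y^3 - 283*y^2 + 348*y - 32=b^2*(350*y + 35) + b*(-260*y^2 + 524*y + 55) + 30*y^3 - 167*y^2 + 183*y + 20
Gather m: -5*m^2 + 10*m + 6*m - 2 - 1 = -5*m^2 + 16*m - 3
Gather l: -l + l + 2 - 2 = 0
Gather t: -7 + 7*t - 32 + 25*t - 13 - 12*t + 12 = 20*t - 40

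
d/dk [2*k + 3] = 2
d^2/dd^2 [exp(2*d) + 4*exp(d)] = 4*(exp(d) + 1)*exp(d)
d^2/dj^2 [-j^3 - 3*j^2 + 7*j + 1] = -6*j - 6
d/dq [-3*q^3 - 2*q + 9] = -9*q^2 - 2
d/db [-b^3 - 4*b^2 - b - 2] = -3*b^2 - 8*b - 1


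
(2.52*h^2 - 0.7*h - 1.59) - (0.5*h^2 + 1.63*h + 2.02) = 2.02*h^2 - 2.33*h - 3.61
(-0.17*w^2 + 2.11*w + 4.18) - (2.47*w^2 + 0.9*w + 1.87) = -2.64*w^2 + 1.21*w + 2.31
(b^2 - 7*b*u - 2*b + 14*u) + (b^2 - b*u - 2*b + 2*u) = 2*b^2 - 8*b*u - 4*b + 16*u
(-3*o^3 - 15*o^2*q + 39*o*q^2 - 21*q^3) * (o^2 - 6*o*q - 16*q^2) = -3*o^5 + 3*o^4*q + 177*o^3*q^2 - 15*o^2*q^3 - 498*o*q^4 + 336*q^5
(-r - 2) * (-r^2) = r^3 + 2*r^2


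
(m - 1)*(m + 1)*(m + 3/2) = m^3 + 3*m^2/2 - m - 3/2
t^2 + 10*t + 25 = (t + 5)^2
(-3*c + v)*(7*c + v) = -21*c^2 + 4*c*v + v^2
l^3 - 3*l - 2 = (l - 2)*(l + 1)^2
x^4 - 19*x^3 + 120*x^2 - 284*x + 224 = (x - 8)*(x - 7)*(x - 2)^2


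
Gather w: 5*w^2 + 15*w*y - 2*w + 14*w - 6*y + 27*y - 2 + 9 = 5*w^2 + w*(15*y + 12) + 21*y + 7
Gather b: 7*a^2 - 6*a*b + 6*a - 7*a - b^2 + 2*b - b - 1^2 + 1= 7*a^2 - a - b^2 + b*(1 - 6*a)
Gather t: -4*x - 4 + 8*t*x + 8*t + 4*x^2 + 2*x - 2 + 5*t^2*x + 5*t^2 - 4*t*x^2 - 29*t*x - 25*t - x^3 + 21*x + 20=t^2*(5*x + 5) + t*(-4*x^2 - 21*x - 17) - x^3 + 4*x^2 + 19*x + 14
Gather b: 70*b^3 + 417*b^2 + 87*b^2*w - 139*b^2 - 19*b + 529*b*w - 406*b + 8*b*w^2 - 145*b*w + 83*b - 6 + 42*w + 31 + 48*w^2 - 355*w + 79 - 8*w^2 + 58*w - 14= 70*b^3 + b^2*(87*w + 278) + b*(8*w^2 + 384*w - 342) + 40*w^2 - 255*w + 90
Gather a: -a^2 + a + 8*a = -a^2 + 9*a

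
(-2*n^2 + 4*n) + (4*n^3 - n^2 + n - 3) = 4*n^3 - 3*n^2 + 5*n - 3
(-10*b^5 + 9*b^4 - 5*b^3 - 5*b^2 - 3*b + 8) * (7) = -70*b^5 + 63*b^4 - 35*b^3 - 35*b^2 - 21*b + 56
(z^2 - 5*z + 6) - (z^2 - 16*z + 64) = 11*z - 58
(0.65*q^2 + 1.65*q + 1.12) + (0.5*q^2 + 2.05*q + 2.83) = 1.15*q^2 + 3.7*q + 3.95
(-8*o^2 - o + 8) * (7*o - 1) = -56*o^3 + o^2 + 57*o - 8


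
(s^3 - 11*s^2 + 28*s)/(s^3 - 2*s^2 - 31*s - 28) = s*(s - 4)/(s^2 + 5*s + 4)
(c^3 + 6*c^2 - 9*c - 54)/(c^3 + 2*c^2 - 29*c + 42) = (c^2 + 9*c + 18)/(c^2 + 5*c - 14)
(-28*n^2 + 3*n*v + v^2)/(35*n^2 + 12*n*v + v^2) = (-4*n + v)/(5*n + v)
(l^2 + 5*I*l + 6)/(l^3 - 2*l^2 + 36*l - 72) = (l - I)/(l^2 + l*(-2 - 6*I) + 12*I)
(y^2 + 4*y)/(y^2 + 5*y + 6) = y*(y + 4)/(y^2 + 5*y + 6)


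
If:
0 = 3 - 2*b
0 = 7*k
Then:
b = 3/2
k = 0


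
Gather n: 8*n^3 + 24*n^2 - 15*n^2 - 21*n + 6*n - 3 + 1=8*n^3 + 9*n^2 - 15*n - 2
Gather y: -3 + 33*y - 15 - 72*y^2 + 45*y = -72*y^2 + 78*y - 18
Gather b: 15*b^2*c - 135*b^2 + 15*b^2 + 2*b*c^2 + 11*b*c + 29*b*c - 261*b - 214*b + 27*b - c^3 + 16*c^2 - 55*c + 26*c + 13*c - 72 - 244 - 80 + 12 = b^2*(15*c - 120) + b*(2*c^2 + 40*c - 448) - c^3 + 16*c^2 - 16*c - 384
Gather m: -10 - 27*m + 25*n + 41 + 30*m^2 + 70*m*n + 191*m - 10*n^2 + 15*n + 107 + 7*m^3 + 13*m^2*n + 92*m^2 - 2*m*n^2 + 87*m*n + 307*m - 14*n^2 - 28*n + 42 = 7*m^3 + m^2*(13*n + 122) + m*(-2*n^2 + 157*n + 471) - 24*n^2 + 12*n + 180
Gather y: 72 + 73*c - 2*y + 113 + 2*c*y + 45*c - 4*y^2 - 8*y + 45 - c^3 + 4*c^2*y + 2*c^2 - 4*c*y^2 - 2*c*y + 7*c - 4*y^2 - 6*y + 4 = -c^3 + 2*c^2 + 125*c + y^2*(-4*c - 8) + y*(4*c^2 - 16) + 234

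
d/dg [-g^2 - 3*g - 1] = -2*g - 3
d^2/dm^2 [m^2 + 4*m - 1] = 2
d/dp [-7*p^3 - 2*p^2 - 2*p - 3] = -21*p^2 - 4*p - 2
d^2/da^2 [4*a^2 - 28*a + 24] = 8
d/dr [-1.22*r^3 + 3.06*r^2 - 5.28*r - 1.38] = -3.66*r^2 + 6.12*r - 5.28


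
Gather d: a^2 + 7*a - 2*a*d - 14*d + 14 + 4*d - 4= a^2 + 7*a + d*(-2*a - 10) + 10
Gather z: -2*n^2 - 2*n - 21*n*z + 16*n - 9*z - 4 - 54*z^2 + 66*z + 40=-2*n^2 + 14*n - 54*z^2 + z*(57 - 21*n) + 36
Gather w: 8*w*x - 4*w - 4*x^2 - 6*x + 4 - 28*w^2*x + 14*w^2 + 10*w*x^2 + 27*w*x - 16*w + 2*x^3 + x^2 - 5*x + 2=w^2*(14 - 28*x) + w*(10*x^2 + 35*x - 20) + 2*x^3 - 3*x^2 - 11*x + 6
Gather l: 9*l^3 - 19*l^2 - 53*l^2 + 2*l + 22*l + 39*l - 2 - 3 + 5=9*l^3 - 72*l^2 + 63*l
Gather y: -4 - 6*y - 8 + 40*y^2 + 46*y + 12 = 40*y^2 + 40*y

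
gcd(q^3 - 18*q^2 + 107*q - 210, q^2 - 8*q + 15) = q - 5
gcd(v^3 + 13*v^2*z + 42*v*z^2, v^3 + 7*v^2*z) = v^2 + 7*v*z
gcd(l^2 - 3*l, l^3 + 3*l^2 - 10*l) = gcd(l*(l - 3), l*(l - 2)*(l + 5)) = l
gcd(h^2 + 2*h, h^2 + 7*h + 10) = h + 2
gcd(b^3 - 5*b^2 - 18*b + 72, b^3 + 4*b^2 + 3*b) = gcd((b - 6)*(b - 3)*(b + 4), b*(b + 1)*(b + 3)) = 1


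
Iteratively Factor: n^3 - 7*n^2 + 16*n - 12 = (n - 2)*(n^2 - 5*n + 6) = (n - 2)^2*(n - 3)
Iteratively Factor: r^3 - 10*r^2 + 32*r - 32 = (r - 4)*(r^2 - 6*r + 8) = (r - 4)*(r - 2)*(r - 4)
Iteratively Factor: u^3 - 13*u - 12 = (u + 3)*(u^2 - 3*u - 4) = (u + 1)*(u + 3)*(u - 4)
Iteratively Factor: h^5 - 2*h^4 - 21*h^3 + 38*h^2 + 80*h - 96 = (h - 3)*(h^4 + h^3 - 18*h^2 - 16*h + 32) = (h - 3)*(h + 2)*(h^3 - h^2 - 16*h + 16) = (h - 3)*(h + 2)*(h + 4)*(h^2 - 5*h + 4) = (h - 3)*(h - 1)*(h + 2)*(h + 4)*(h - 4)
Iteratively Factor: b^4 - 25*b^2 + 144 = (b - 4)*(b^3 + 4*b^2 - 9*b - 36) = (b - 4)*(b + 4)*(b^2 - 9) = (b - 4)*(b - 3)*(b + 4)*(b + 3)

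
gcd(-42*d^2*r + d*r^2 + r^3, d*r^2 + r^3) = r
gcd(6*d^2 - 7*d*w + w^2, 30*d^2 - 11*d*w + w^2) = -6*d + w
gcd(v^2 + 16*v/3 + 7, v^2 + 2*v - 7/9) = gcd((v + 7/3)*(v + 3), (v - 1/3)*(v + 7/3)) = v + 7/3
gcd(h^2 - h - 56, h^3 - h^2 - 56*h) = h^2 - h - 56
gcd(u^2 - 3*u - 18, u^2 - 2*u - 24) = u - 6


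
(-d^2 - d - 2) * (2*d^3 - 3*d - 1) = -2*d^5 - 2*d^4 - d^3 + 4*d^2 + 7*d + 2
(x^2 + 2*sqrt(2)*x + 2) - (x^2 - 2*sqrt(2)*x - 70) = 4*sqrt(2)*x + 72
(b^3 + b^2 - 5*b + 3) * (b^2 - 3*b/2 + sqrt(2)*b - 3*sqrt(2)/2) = b^5 - b^4/2 + sqrt(2)*b^4 - 13*b^3/2 - sqrt(2)*b^3/2 - 13*sqrt(2)*b^2/2 + 21*b^2/2 - 9*b/2 + 21*sqrt(2)*b/2 - 9*sqrt(2)/2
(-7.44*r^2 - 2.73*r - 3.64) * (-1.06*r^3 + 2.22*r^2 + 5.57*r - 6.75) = 7.8864*r^5 - 13.623*r^4 - 43.643*r^3 + 26.9331*r^2 - 1.8473*r + 24.57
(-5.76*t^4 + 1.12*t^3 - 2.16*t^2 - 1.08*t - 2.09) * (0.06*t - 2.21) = -0.3456*t^5 + 12.7968*t^4 - 2.6048*t^3 + 4.7088*t^2 + 2.2614*t + 4.6189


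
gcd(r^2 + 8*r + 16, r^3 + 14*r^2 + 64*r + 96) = r^2 + 8*r + 16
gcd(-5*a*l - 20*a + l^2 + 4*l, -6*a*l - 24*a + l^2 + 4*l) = l + 4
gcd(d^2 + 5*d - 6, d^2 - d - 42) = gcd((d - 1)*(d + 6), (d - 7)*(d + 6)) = d + 6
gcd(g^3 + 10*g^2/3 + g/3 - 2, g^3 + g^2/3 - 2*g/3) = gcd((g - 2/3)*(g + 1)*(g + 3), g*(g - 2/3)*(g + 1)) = g^2 + g/3 - 2/3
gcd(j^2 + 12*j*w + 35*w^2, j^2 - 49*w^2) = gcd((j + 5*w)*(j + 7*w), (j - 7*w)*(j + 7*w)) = j + 7*w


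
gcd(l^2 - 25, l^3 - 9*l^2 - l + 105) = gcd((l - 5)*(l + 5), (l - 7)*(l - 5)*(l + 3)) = l - 5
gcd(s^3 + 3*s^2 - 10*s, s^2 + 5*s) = s^2 + 5*s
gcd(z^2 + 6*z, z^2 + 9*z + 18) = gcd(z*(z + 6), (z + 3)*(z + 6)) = z + 6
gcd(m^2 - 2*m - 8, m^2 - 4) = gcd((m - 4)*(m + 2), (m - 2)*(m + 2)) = m + 2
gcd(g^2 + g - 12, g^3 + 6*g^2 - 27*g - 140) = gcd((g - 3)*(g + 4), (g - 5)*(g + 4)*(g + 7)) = g + 4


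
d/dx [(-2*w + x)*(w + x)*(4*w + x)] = -6*w^2 + 6*w*x + 3*x^2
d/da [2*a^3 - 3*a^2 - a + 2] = 6*a^2 - 6*a - 1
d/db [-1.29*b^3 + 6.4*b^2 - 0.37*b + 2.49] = -3.87*b^2 + 12.8*b - 0.37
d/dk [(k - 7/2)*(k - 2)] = 2*k - 11/2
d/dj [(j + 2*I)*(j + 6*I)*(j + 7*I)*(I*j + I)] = 4*I*j^3 + j^2*(-45 + 3*I) + j*(-30 - 136*I) + 84 - 68*I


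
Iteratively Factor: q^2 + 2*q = (q + 2)*(q)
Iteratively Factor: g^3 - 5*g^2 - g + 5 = (g + 1)*(g^2 - 6*g + 5) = (g - 5)*(g + 1)*(g - 1)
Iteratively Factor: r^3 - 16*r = (r)*(r^2 - 16) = r*(r - 4)*(r + 4)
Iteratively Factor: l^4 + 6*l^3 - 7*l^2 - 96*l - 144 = (l + 3)*(l^3 + 3*l^2 - 16*l - 48) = (l + 3)*(l + 4)*(l^2 - l - 12) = (l - 4)*(l + 3)*(l + 4)*(l + 3)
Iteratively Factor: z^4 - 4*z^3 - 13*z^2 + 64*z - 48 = (z - 3)*(z^3 - z^2 - 16*z + 16) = (z - 3)*(z + 4)*(z^2 - 5*z + 4) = (z - 4)*(z - 3)*(z + 4)*(z - 1)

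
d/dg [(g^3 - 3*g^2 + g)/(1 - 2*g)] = (-4*g^3 + 9*g^2 - 6*g + 1)/(4*g^2 - 4*g + 1)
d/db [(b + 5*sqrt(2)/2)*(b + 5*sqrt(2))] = 2*b + 15*sqrt(2)/2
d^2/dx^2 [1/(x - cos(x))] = (-x*cos(x) + sin(x)^2 + 4*sin(x) + 3)/(x - cos(x))^3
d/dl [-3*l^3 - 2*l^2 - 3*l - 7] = -9*l^2 - 4*l - 3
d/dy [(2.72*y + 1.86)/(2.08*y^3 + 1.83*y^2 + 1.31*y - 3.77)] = (5.6576*y^3 + 4.9776*y^2 + 3.5632*y - (2.72*y + 1.86)*(6.24*y^2 + 3.66*y + 1.31) - 10.2544)/(2.08*y^3 + 1.83*y^2 + 1.31*y - 3.77)^2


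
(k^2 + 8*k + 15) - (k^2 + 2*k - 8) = 6*k + 23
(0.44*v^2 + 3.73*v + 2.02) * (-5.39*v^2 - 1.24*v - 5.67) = -2.3716*v^4 - 20.6503*v^3 - 18.0078*v^2 - 23.6539*v - 11.4534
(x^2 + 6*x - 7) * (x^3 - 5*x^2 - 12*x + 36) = x^5 + x^4 - 49*x^3 - x^2 + 300*x - 252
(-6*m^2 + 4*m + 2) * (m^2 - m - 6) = -6*m^4 + 10*m^3 + 34*m^2 - 26*m - 12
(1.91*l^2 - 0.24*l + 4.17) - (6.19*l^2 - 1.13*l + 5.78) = -4.28*l^2 + 0.89*l - 1.61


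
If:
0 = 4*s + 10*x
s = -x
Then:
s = 0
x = 0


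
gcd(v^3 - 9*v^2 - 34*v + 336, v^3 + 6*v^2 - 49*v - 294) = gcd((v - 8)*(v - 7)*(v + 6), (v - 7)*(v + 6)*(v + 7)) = v^2 - v - 42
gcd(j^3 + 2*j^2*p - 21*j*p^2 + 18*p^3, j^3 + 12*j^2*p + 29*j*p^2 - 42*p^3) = -j^2 - 5*j*p + 6*p^2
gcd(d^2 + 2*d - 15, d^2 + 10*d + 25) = d + 5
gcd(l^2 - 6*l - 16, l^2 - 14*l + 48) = l - 8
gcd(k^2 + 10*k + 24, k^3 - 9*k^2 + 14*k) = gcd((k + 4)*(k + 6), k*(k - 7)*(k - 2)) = 1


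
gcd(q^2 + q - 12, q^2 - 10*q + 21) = q - 3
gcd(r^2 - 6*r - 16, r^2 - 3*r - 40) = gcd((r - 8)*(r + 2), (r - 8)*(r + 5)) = r - 8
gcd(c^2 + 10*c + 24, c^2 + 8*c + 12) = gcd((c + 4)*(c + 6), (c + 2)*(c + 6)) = c + 6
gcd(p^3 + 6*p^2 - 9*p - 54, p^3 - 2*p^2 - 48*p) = p + 6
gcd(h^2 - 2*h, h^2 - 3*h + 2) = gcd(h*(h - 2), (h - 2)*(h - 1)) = h - 2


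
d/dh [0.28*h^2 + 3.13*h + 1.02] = 0.56*h + 3.13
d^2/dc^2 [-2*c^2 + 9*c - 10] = -4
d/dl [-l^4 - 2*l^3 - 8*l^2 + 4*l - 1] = -4*l^3 - 6*l^2 - 16*l + 4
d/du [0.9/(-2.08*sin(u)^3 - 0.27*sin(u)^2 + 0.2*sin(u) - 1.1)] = (5.616*sin(u)^2 + 0.486*sin(u) - 0.18)*cos(u)/(2.08*sin(u)^3 + 0.27*sin(u)^2 - 0.2*sin(u) + 1.1)^2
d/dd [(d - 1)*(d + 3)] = 2*d + 2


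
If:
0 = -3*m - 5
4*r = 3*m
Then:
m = -5/3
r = -5/4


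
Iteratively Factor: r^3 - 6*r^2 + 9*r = (r - 3)*(r^2 - 3*r) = (r - 3)^2*(r)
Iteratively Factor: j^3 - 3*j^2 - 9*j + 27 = (j - 3)*(j^2 - 9) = (j - 3)*(j + 3)*(j - 3)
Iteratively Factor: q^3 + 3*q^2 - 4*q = (q - 1)*(q^2 + 4*q) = (q - 1)*(q + 4)*(q)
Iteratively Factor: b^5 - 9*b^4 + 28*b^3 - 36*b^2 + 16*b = (b - 2)*(b^4 - 7*b^3 + 14*b^2 - 8*b) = (b - 2)*(b - 1)*(b^3 - 6*b^2 + 8*b) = b*(b - 2)*(b - 1)*(b^2 - 6*b + 8) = b*(b - 4)*(b - 2)*(b - 1)*(b - 2)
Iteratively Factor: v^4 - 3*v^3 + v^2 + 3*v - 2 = (v - 1)*(v^3 - 2*v^2 - v + 2) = (v - 1)^2*(v^2 - v - 2) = (v - 2)*(v - 1)^2*(v + 1)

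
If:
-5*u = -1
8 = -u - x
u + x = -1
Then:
No Solution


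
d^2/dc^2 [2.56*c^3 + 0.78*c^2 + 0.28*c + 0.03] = 15.36*c + 1.56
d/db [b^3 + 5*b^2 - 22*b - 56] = 3*b^2 + 10*b - 22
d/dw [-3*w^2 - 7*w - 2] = -6*w - 7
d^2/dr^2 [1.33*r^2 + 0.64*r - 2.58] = 2.66000000000000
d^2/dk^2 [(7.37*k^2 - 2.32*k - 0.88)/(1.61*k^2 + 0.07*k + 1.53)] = (-13.688542*k^3 - 122.613414*k^2 + 33.69408*k + 39.328594)/(4.173281*k^6 + 0.544341*k^5 + 11.921406*k^4 + 1.034929*k^3 + 11.329038*k^2 + 0.491589*k + 3.581577)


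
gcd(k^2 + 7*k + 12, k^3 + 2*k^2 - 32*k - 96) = k + 4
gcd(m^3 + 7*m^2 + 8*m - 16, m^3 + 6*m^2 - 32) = m^2 + 8*m + 16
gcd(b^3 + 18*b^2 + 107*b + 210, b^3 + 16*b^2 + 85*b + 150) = b^2 + 11*b + 30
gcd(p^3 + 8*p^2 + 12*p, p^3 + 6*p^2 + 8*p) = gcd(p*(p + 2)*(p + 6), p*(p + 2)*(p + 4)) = p^2 + 2*p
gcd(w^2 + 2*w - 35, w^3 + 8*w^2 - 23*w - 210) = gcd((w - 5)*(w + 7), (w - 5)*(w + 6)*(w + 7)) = w^2 + 2*w - 35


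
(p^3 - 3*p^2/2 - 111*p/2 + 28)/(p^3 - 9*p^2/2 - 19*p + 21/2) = (p^2 - p - 56)/(p^2 - 4*p - 21)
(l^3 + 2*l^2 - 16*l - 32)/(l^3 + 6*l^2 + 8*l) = (l - 4)/l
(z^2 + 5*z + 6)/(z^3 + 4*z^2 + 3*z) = (z + 2)/(z*(z + 1))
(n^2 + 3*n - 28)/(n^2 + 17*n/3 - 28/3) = 3*(n - 4)/(3*n - 4)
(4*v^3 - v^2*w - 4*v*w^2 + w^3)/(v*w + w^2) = 4*v^2/w - 5*v + w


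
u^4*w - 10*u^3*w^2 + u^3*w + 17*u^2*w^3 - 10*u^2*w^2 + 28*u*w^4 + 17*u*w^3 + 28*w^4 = (u - 7*w)*(u - 4*w)*(u + w)*(u*w + w)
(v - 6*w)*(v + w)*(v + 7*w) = v^3 + 2*v^2*w - 41*v*w^2 - 42*w^3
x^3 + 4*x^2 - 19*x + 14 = (x - 2)*(x - 1)*(x + 7)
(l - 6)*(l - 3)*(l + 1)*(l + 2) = l^4 - 6*l^3 - 7*l^2 + 36*l + 36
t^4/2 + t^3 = t^3*(t/2 + 1)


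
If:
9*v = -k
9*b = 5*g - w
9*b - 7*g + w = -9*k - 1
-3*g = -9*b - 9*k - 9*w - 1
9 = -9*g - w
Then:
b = -11/17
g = -18/17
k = -53/153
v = 53/1377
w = 9/17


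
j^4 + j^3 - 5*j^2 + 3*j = j*(j - 1)^2*(j + 3)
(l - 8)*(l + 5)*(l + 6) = l^3 + 3*l^2 - 58*l - 240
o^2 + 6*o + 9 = (o + 3)^2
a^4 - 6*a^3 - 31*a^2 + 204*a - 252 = (a - 7)*(a - 3)*(a - 2)*(a + 6)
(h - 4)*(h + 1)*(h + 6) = h^3 + 3*h^2 - 22*h - 24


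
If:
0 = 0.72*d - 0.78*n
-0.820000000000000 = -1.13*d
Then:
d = 0.73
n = 0.67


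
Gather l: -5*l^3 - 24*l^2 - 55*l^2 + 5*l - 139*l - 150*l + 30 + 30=-5*l^3 - 79*l^2 - 284*l + 60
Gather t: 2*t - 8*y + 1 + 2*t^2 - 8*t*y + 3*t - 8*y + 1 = 2*t^2 + t*(5 - 8*y) - 16*y + 2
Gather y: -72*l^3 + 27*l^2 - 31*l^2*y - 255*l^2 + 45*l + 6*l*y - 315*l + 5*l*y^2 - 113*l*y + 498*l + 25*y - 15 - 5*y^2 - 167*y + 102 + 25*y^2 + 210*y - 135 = -72*l^3 - 228*l^2 + 228*l + y^2*(5*l + 20) + y*(-31*l^2 - 107*l + 68) - 48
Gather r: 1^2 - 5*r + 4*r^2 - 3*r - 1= 4*r^2 - 8*r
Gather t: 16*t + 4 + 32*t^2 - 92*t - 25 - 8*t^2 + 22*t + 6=24*t^2 - 54*t - 15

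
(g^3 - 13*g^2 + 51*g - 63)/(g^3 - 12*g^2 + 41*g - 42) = (g - 3)/(g - 2)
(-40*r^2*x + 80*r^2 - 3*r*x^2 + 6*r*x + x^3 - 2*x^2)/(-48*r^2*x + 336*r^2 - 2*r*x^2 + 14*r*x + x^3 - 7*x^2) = (5*r*x - 10*r + x^2 - 2*x)/(6*r*x - 42*r + x^2 - 7*x)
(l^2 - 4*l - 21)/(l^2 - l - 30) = (-l^2 + 4*l + 21)/(-l^2 + l + 30)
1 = 1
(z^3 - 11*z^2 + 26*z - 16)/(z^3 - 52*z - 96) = (z^2 - 3*z + 2)/(z^2 + 8*z + 12)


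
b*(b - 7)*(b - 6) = b^3 - 13*b^2 + 42*b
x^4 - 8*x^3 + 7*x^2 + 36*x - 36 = (x - 6)*(x - 3)*(x - 1)*(x + 2)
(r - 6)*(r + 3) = r^2 - 3*r - 18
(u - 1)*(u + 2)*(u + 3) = u^3 + 4*u^2 + u - 6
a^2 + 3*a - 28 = (a - 4)*(a + 7)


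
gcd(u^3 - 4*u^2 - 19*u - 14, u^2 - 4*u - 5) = u + 1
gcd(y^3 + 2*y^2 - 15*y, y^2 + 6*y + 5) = y + 5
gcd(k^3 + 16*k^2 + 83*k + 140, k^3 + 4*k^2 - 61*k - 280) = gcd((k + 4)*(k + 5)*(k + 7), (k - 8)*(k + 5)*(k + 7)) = k^2 + 12*k + 35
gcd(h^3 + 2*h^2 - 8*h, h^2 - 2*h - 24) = h + 4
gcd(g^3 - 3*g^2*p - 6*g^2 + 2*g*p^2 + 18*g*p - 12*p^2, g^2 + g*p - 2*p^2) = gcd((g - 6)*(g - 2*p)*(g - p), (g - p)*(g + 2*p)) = -g + p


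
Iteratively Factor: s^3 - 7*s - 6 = (s + 1)*(s^2 - s - 6) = (s + 1)*(s + 2)*(s - 3)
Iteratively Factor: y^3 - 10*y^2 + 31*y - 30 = (y - 5)*(y^2 - 5*y + 6) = (y - 5)*(y - 3)*(y - 2)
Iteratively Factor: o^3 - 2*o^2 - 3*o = (o - 3)*(o^2 + o) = o*(o - 3)*(o + 1)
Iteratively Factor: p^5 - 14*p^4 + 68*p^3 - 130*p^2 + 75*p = (p - 5)*(p^4 - 9*p^3 + 23*p^2 - 15*p) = (p - 5)*(p - 1)*(p^3 - 8*p^2 + 15*p) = (p - 5)*(p - 3)*(p - 1)*(p^2 - 5*p) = (p - 5)^2*(p - 3)*(p - 1)*(p)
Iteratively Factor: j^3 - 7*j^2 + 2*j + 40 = (j - 5)*(j^2 - 2*j - 8) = (j - 5)*(j + 2)*(j - 4)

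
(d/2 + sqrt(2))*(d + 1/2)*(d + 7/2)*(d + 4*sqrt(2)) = d^4/2 + 2*d^3 + 3*sqrt(2)*d^3 + 71*d^2/8 + 12*sqrt(2)*d^2 + 21*sqrt(2)*d/4 + 32*d + 14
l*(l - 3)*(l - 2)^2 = l^4 - 7*l^3 + 16*l^2 - 12*l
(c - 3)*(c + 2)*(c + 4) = c^3 + 3*c^2 - 10*c - 24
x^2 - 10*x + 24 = (x - 6)*(x - 4)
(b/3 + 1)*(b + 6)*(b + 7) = b^3/3 + 16*b^2/3 + 27*b + 42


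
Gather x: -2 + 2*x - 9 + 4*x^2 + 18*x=4*x^2 + 20*x - 11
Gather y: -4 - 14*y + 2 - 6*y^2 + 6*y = -6*y^2 - 8*y - 2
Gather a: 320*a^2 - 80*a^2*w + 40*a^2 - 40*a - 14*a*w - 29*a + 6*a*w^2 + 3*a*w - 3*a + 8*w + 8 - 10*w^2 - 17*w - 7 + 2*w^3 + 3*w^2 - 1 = a^2*(360 - 80*w) + a*(6*w^2 - 11*w - 72) + 2*w^3 - 7*w^2 - 9*w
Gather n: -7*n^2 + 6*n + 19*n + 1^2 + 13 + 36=-7*n^2 + 25*n + 50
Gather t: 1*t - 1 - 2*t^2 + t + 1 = -2*t^2 + 2*t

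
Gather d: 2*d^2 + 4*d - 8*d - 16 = 2*d^2 - 4*d - 16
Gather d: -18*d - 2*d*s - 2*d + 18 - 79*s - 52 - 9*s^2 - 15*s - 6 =d*(-2*s - 20) - 9*s^2 - 94*s - 40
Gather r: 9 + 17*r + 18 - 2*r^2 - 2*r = -2*r^2 + 15*r + 27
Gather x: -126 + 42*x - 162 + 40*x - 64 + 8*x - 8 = 90*x - 360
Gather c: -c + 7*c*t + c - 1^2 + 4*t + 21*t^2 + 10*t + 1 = 7*c*t + 21*t^2 + 14*t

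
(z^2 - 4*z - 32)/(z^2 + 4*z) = (z - 8)/z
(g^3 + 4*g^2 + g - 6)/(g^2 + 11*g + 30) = (g^3 + 4*g^2 + g - 6)/(g^2 + 11*g + 30)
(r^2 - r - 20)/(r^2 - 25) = (r + 4)/(r + 5)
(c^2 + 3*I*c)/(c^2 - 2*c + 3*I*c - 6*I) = c/(c - 2)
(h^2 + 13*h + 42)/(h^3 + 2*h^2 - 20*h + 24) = (h + 7)/(h^2 - 4*h + 4)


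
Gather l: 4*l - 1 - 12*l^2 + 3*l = -12*l^2 + 7*l - 1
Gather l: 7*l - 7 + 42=7*l + 35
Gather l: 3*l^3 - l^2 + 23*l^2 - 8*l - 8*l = 3*l^3 + 22*l^2 - 16*l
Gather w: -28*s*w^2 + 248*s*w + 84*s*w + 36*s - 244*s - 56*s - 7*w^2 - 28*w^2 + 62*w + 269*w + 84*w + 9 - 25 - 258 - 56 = -264*s + w^2*(-28*s - 35) + w*(332*s + 415) - 330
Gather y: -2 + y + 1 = y - 1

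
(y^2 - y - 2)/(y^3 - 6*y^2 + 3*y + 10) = 1/(y - 5)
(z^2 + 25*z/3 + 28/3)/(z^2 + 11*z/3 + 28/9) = 3*(z + 7)/(3*z + 7)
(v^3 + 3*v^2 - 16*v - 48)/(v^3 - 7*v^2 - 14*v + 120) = (v^2 - v - 12)/(v^2 - 11*v + 30)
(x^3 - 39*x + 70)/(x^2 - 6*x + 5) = (x^2 + 5*x - 14)/(x - 1)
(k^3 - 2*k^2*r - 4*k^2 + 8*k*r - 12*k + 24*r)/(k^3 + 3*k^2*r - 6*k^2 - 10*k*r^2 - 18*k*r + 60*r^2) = (k + 2)/(k + 5*r)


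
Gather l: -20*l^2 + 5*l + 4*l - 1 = -20*l^2 + 9*l - 1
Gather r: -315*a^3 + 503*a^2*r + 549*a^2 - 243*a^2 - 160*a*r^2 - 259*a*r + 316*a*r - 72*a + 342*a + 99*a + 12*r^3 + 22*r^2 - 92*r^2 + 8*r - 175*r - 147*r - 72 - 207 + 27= -315*a^3 + 306*a^2 + 369*a + 12*r^3 + r^2*(-160*a - 70) + r*(503*a^2 + 57*a - 314) - 252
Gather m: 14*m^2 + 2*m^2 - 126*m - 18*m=16*m^2 - 144*m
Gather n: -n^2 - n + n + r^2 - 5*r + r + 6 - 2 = -n^2 + r^2 - 4*r + 4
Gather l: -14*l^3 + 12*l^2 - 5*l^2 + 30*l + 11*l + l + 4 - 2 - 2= -14*l^3 + 7*l^2 + 42*l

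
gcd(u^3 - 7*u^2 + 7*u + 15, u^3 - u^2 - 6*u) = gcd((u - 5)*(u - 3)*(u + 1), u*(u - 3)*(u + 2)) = u - 3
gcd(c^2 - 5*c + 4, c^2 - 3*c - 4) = c - 4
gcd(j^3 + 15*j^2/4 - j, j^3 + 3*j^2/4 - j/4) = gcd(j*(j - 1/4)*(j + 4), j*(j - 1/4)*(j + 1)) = j^2 - j/4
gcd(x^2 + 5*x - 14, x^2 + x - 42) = x + 7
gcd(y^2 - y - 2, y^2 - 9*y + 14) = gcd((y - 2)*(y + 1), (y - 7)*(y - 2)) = y - 2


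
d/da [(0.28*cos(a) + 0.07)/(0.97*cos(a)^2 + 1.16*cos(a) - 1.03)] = (0.2716*cos(a)^2 + 0.1358*cos(a) + 0.3696)*sin(a)/(0.9409*cos(a)^4 + 2.2504*cos(a)^3 - 0.6526*cos(a)^2 - 2.3896*cos(a) + 1.0609)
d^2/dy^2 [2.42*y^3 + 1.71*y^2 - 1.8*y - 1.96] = 14.52*y + 3.42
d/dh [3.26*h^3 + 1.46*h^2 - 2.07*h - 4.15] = 9.78*h^2 + 2.92*h - 2.07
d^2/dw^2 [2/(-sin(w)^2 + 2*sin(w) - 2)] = 4*(2*sin(w)^4 - 3*sin(w)^3 - 5*sin(w)^2 + 8*sin(w) - 2)/(sin(w)^2 - 2*sin(w) + 2)^3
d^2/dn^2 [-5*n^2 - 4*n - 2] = -10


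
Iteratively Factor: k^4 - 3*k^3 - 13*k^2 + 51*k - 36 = (k + 4)*(k^3 - 7*k^2 + 15*k - 9) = (k - 1)*(k + 4)*(k^2 - 6*k + 9) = (k - 3)*(k - 1)*(k + 4)*(k - 3)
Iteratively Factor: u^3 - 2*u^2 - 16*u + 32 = (u - 2)*(u^2 - 16) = (u - 2)*(u + 4)*(u - 4)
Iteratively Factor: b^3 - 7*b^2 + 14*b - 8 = (b - 1)*(b^2 - 6*b + 8) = (b - 2)*(b - 1)*(b - 4)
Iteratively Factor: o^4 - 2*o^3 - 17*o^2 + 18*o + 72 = (o + 2)*(o^3 - 4*o^2 - 9*o + 36) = (o - 4)*(o + 2)*(o^2 - 9) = (o - 4)*(o - 3)*(o + 2)*(o + 3)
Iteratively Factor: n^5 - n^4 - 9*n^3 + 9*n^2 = (n)*(n^4 - n^3 - 9*n^2 + 9*n) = n*(n - 3)*(n^3 + 2*n^2 - 3*n) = n^2*(n - 3)*(n^2 + 2*n - 3) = n^2*(n - 3)*(n - 1)*(n + 3)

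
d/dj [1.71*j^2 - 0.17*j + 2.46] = 3.42*j - 0.17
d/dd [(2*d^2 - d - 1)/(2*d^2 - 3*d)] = (-4*d^2 + 4*d - 3)/(d^2*(4*d^2 - 12*d + 9))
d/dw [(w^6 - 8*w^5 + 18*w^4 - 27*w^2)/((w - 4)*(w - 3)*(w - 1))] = w*(3*w^5 - 30*w^4 + 98*w^3 - 110*w^2 - 9*w + 72)/(w^4 - 10*w^3 + 33*w^2 - 40*w + 16)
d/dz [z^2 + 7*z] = 2*z + 7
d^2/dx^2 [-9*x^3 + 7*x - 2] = -54*x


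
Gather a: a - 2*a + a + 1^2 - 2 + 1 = 0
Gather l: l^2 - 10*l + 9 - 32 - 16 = l^2 - 10*l - 39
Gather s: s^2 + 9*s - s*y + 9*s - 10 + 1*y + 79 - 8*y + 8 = s^2 + s*(18 - y) - 7*y + 77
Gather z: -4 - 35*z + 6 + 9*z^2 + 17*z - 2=9*z^2 - 18*z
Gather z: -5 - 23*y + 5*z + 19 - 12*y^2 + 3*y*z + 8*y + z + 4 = -12*y^2 - 15*y + z*(3*y + 6) + 18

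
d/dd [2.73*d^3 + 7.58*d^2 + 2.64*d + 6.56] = 8.19*d^2 + 15.16*d + 2.64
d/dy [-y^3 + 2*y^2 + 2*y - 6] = -3*y^2 + 4*y + 2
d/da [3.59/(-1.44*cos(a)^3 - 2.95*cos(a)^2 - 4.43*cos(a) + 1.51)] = (15.5088*sin(a)^2 - 21.181*cos(a) - 31.4125)*sin(a)/(1.44*cos(a)^3 + 2.95*cos(a)^2 + 4.43*cos(a) - 1.51)^2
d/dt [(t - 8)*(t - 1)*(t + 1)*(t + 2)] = 4*t^3 - 18*t^2 - 34*t + 6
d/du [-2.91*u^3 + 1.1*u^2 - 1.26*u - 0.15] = -8.73*u^2 + 2.2*u - 1.26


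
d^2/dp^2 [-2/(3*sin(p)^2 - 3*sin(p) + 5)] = 6*(12*sin(p)^4 - 9*sin(p)^3 - 35*sin(p)^2 + 23*sin(p) + 4)/(3*sin(p)^2 - 3*sin(p) + 5)^3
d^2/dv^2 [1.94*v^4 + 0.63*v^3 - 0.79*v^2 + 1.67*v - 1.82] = 23.28*v^2 + 3.78*v - 1.58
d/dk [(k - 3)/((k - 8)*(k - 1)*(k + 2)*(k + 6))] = (-3*k^4 + 14*k^3 + 43*k^2 - 312*k - 36)/(k^8 - 2*k^7 - 103*k^6 + 16*k^5 + 2984*k^4 + 4384*k^3 - 8048*k^2 - 8448*k + 9216)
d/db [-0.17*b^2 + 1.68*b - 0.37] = 1.68 - 0.34*b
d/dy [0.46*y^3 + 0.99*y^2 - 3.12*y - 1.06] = 1.38*y^2 + 1.98*y - 3.12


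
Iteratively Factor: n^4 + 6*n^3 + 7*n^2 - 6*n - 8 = (n + 2)*(n^3 + 4*n^2 - n - 4) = (n + 1)*(n + 2)*(n^2 + 3*n - 4) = (n - 1)*(n + 1)*(n + 2)*(n + 4)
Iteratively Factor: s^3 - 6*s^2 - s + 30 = (s - 5)*(s^2 - s - 6) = (s - 5)*(s + 2)*(s - 3)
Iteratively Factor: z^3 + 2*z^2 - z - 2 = (z + 2)*(z^2 - 1) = (z - 1)*(z + 2)*(z + 1)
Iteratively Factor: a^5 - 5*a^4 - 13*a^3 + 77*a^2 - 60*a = (a - 5)*(a^4 - 13*a^2 + 12*a) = (a - 5)*(a - 1)*(a^3 + a^2 - 12*a) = a*(a - 5)*(a - 1)*(a^2 + a - 12) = a*(a - 5)*(a - 1)*(a + 4)*(a - 3)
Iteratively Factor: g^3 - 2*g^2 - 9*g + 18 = (g - 2)*(g^2 - 9) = (g - 3)*(g - 2)*(g + 3)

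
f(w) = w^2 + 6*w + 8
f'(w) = 2*w + 6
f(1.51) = 19.34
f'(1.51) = 9.02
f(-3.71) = -0.50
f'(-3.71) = -1.42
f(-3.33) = -0.89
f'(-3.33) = -0.66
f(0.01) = 8.06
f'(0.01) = 6.02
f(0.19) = 9.18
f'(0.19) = 6.38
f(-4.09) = 0.19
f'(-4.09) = -2.18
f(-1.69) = 0.72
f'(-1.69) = 2.62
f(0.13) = 8.80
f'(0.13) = 6.26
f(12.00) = 224.00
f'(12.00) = 30.00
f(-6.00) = 8.00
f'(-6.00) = -6.00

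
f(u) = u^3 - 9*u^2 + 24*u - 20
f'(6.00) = 24.00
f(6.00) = 16.00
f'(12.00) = 240.00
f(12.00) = 700.00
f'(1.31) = 5.57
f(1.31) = -1.76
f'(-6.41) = 262.64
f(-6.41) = -807.01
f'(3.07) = -2.99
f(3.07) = -2.21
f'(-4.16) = 150.80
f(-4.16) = -347.58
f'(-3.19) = 111.95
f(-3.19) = -220.61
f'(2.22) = -1.17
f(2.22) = -0.13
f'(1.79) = 1.39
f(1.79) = -0.14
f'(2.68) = -2.69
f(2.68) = -1.07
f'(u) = 3*u^2 - 18*u + 24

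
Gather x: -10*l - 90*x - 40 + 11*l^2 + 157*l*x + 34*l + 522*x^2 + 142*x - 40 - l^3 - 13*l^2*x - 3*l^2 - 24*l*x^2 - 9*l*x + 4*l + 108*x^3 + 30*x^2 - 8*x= -l^3 + 8*l^2 + 28*l + 108*x^3 + x^2*(552 - 24*l) + x*(-13*l^2 + 148*l + 44) - 80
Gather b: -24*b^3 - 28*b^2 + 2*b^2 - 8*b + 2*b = -24*b^3 - 26*b^2 - 6*b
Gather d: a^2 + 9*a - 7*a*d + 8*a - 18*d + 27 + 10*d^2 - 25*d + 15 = a^2 + 17*a + 10*d^2 + d*(-7*a - 43) + 42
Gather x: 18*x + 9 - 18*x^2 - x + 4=-18*x^2 + 17*x + 13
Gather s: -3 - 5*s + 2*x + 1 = -5*s + 2*x - 2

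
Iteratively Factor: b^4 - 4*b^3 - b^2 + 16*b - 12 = (b - 1)*(b^3 - 3*b^2 - 4*b + 12) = (b - 2)*(b - 1)*(b^2 - b - 6) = (b - 3)*(b - 2)*(b - 1)*(b + 2)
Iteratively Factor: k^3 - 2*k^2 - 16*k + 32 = (k - 2)*(k^2 - 16) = (k - 4)*(k - 2)*(k + 4)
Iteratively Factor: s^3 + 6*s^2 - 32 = (s - 2)*(s^2 + 8*s + 16) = (s - 2)*(s + 4)*(s + 4)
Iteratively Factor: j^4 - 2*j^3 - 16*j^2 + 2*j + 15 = (j - 5)*(j^3 + 3*j^2 - j - 3) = (j - 5)*(j + 3)*(j^2 - 1) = (j - 5)*(j + 1)*(j + 3)*(j - 1)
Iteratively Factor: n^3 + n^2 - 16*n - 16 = (n + 4)*(n^2 - 3*n - 4) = (n + 1)*(n + 4)*(n - 4)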